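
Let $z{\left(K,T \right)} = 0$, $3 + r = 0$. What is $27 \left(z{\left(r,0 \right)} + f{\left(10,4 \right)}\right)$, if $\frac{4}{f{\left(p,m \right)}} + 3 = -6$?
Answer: $-12$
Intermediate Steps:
$r = -3$ ($r = -3 + 0 = -3$)
$f{\left(p,m \right)} = - \frac{4}{9}$ ($f{\left(p,m \right)} = \frac{4}{-3 - 6} = \frac{4}{-9} = 4 \left(- \frac{1}{9}\right) = - \frac{4}{9}$)
$27 \left(z{\left(r,0 \right)} + f{\left(10,4 \right)}\right) = 27 \left(0 - \frac{4}{9}\right) = 27 \left(- \frac{4}{9}\right) = -12$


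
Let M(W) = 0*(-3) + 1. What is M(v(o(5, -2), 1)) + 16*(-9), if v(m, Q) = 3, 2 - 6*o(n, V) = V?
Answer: -143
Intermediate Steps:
o(n, V) = ⅓ - V/6
M(W) = 1 (M(W) = 0 + 1 = 1)
M(v(o(5, -2), 1)) + 16*(-9) = 1 + 16*(-9) = 1 - 144 = -143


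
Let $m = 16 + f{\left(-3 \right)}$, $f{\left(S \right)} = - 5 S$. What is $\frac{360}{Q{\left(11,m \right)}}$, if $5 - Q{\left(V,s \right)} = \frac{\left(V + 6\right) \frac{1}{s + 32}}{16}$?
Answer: $\frac{362880}{5023} \approx 72.244$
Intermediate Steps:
$m = 31$ ($m = 16 - -15 = 16 + 15 = 31$)
$Q{\left(V,s \right)} = 5 - \frac{6 + V}{16 \left(32 + s\right)}$ ($Q{\left(V,s \right)} = 5 - \frac{\left(V + 6\right) \frac{1}{s + 32}}{16} = 5 - \frac{6 + V}{32 + s} \frac{1}{16} = 5 - \frac{6 + V}{16 \left(32 + s\right)}$)
$\frac{360}{Q{\left(11,m \right)}} = \frac{360}{\frac{1}{16} \frac{1}{32 + 31} \left(2554 - 11 + 80 \cdot 31\right)} = \frac{360}{\frac{1}{16} \cdot \frac{1}{63} \left(2554 - 11 + 2480\right)} = \frac{360}{\frac{1}{16} \cdot \frac{1}{63} \cdot 5023} = \frac{360}{\frac{5023}{1008}} = 360 \cdot \frac{1008}{5023} = \frac{362880}{5023}$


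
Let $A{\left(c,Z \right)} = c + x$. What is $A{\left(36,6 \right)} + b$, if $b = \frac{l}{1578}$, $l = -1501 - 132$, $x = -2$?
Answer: $\frac{52019}{1578} \approx 32.965$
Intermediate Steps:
$A{\left(c,Z \right)} = -2 + c$ ($A{\left(c,Z \right)} = c - 2 = -2 + c$)
$l = -1633$ ($l = -1501 - 132 = -1633$)
$b = - \frac{1633}{1578} \approx -1.0349$
$A{\left(36,6 \right)} + b = \left(-2 + 36\right) - \frac{1633}{1578} = 34 - \frac{1633}{1578} = \frac{52019}{1578}$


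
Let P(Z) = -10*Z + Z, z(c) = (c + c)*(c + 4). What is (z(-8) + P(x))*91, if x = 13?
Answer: -4823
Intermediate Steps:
z(c) = 2*c*(4 + c) (z(c) = (2*c)*(4 + c) = 2*c*(4 + c))
P(Z) = -9*Z
(z(-8) + P(x))*91 = (2*(-8)*(4 - 8) - 9*13)*91 = (2*(-8)*(-4) - 117)*91 = (64 - 117)*91 = -53*91 = -4823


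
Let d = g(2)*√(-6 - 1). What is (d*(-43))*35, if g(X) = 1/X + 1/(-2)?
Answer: 0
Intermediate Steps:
g(X) = -½ + 1/X (g(X) = 1/X + 1*(-½) = 1/X - ½ = -½ + 1/X)
d = 0 (d = ((½)*(2 - 1*2)/2)*√(-6 - 1) = ((½)*(½)*(2 - 2))*√(-7) = ((½)*(½)*0)*(I*√7) = 0*(I*√7) = 0)
(d*(-43))*35 = (0*(-43))*35 = 0*35 = 0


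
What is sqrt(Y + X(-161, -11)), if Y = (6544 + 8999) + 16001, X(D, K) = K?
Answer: sqrt(31533) ≈ 177.58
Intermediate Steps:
Y = 31544 (Y = 15543 + 16001 = 31544)
sqrt(Y + X(-161, -11)) = sqrt(31544 - 11) = sqrt(31533)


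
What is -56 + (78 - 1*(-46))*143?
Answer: 17676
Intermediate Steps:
-56 + (78 - 1*(-46))*143 = -56 + (78 + 46)*143 = -56 + 124*143 = -56 + 17732 = 17676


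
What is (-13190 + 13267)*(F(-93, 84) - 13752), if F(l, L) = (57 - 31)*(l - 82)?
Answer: -1409254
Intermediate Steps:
F(l, L) = -2132 + 26*l (F(l, L) = 26*(-82 + l) = -2132 + 26*l)
(-13190 + 13267)*(F(-93, 84) - 13752) = (-13190 + 13267)*((-2132 + 26*(-93)) - 13752) = 77*((-2132 - 2418) - 13752) = 77*(-4550 - 13752) = 77*(-18302) = -1409254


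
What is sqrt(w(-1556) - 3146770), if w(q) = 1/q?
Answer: 3*I*sqrt(211632170341)/778 ≈ 1773.9*I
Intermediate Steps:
sqrt(w(-1556) - 3146770) = sqrt(1/(-1556) - 3146770) = sqrt(-1/1556 - 3146770) = sqrt(-4896374121/1556) = 3*I*sqrt(211632170341)/778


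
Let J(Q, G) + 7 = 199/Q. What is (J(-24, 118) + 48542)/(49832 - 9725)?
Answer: 1164641/962568 ≈ 1.2099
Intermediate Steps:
J(Q, G) = -7 + 199/Q
(J(-24, 118) + 48542)/(49832 - 9725) = ((-7 + 199/(-24)) + 48542)/(49832 - 9725) = ((-7 + 199*(-1/24)) + 48542)/40107 = ((-7 - 199/24) + 48542)*(1/40107) = (-367/24 + 48542)*(1/40107) = (1164641/24)*(1/40107) = 1164641/962568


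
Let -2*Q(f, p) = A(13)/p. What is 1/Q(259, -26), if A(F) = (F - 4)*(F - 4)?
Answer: 52/81 ≈ 0.64198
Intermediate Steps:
A(F) = (-4 + F)² (A(F) = (-4 + F)*(-4 + F) = (-4 + F)²)
Q(f, p) = -81/(2*p) (Q(f, p) = -(-4 + 13)²/(2*p) = -9²/(2*p) = -81/(2*p))
1/Q(259, -26) = 1/(-81/2/(-26)) = 1/(-81/2*(-1/26)) = 1/(81/52) = 52/81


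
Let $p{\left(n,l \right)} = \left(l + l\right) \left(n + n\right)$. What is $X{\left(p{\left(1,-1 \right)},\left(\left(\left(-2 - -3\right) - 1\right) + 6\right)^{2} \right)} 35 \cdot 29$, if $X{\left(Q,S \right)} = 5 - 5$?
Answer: $0$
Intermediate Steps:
$p{\left(n,l \right)} = 4 l n$ ($p{\left(n,l \right)} = 2 l 2 n = 4 l n$)
$X{\left(Q,S \right)} = 0$
$X{\left(p{\left(1,-1 \right)},\left(\left(\left(-2 - -3\right) - 1\right) + 6\right)^{2} \right)} 35 \cdot 29 = 0 \cdot 35 \cdot 29 = 0 \cdot 29 = 0$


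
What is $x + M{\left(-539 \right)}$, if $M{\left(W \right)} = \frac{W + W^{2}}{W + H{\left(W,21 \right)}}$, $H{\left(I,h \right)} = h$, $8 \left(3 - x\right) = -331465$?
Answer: $\frac{12099389}{296} \approx 40876.0$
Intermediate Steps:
$x = \frac{331489}{8}$ ($x = 3 - - \frac{331465}{8} = 3 + \frac{331465}{8} = \frac{331489}{8} \approx 41436.0$)
$M{\left(W \right)} = \frac{W + W^{2}}{21 + W}$ ($M{\left(W \right)} = \frac{W + W^{2}}{W + 21} = \frac{W + W^{2}}{21 + W}$)
$x + M{\left(-539 \right)} = \frac{331489}{8} - \frac{539 \left(1 - 539\right)}{21 - 539} = \frac{331489}{8} - 539 \frac{1}{-518} \left(-538\right) = \frac{331489}{8} - \left(- \frac{77}{74}\right) \left(-538\right) = \frac{331489}{8} - \frac{20713}{37} = \frac{12099389}{296}$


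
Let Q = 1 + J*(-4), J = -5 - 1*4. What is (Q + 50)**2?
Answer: 7569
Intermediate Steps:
J = -9 (J = -5 - 4 = -9)
Q = 37 (Q = 1 - 9*(-4) = 1 + 36 = 37)
(Q + 50)**2 = (37 + 50)**2 = 87**2 = 7569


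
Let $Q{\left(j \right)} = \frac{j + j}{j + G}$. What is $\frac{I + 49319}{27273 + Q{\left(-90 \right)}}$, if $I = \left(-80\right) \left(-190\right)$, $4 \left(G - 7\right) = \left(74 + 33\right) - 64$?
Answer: $\frac{18645991}{7882617} \approx 2.3655$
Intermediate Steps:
$G = \frac{71}{4}$ ($G = 7 + \frac{\left(74 + 33\right) - 64}{4} = 7 + \frac{107 - 64}{4} = 7 + \frac{1}{4} \cdot 43 = 7 + \frac{43}{4} = \frac{71}{4} \approx 17.75$)
$I = 15200$
$Q{\left(j \right)} = \frac{2 j}{\frac{71}{4} + j}$ ($Q{\left(j \right)} = \frac{j + j}{j + \frac{71}{4}} = \frac{2 j}{\frac{71}{4} + j}$)
$\frac{I + 49319}{27273 + Q{\left(-90 \right)}} = \frac{15200 + 49319}{27273 + 8 \left(-90\right) \frac{1}{71 + 4 \left(-90\right)}} = \frac{64519}{27273 + 8 \left(-90\right) \frac{1}{71 - 360}} = \frac{64519}{27273 + 8 \left(-90\right) \frac{1}{-289}} = \frac{64519}{27273 + 8 \left(-90\right) \left(- \frac{1}{289}\right)} = \frac{64519}{27273 + \frac{720}{289}} = \frac{64519}{\frac{7882617}{289}} = 64519 \cdot \frac{289}{7882617} = \frac{18645991}{7882617}$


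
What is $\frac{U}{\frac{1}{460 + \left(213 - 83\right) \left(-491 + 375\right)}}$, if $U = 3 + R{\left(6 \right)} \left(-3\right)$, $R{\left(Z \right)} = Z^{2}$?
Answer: $1535100$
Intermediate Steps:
$U = -105$ ($U = 3 + 6^{2} \left(-3\right) = 3 + 36 \left(-3\right) = 3 - 108 = -105$)
$\frac{U}{\frac{1}{460 + \left(213 - 83\right) \left(-491 + 375\right)}} = - \frac{105}{\frac{1}{460 + \left(213 - 83\right) \left(-491 + 375\right)}} = - \frac{105}{\frac{1}{460 + 130 \left(-116\right)}} = - \frac{105}{\frac{1}{460 - 15080}} = - \frac{105}{\frac{1}{-14620}} = - \frac{105}{- \frac{1}{14620}} = \left(-105\right) \left(-14620\right) = 1535100$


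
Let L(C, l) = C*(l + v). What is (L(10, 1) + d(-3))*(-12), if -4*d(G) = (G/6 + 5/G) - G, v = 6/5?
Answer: -523/2 ≈ -261.50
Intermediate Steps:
v = 6/5 (v = 6*(1/5) = 6/5 ≈ 1.2000)
L(C, l) = C*(6/5 + l) (L(C, l) = C*(l + 6/5) = C*(6/5 + l))
d(G) = -5/(4*G) + 5*G/24 (d(G) = -((G/6 + 5/G) - G)/4 = -((5/G + G/6) - G)/4 = -(5/G - 5*G/6)/4 = -5/(4*G) + 5*G/24)
(L(10, 1) + d(-3))*(-12) = ((1/5)*10*(6 + 5*1) + (5/24)*(-6 + (-3)**2)/(-3))*(-12) = ((1/5)*10*(6 + 5) + (5/24)*(-1/3)*(-6 + 9))*(-12) = ((1/5)*10*11 + (5/24)*(-1/3)*3)*(-12) = (22 - 5/24)*(-12) = (523/24)*(-12) = -523/2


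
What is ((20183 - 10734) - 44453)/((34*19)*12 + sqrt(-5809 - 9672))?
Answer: -271351008/60108985 + 35004*I*sqrt(15481)/60108985 ≈ -4.5143 + 0.072457*I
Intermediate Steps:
((20183 - 10734) - 44453)/((34*19)*12 + sqrt(-5809 - 9672)) = (9449 - 44453)/(646*12 + sqrt(-15481)) = -35004/(7752 + I*sqrt(15481))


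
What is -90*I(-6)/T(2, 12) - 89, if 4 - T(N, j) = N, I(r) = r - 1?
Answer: 226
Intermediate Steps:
I(r) = -1 + r
T(N, j) = 4 - N
-90*I(-6)/T(2, 12) - 89 = -90*(-1 - 6)/(4 - 1*2) - 89 = -(-630)/(4 - 2) - 89 = -(-630)/2 - 89 = -90*(-7/2) - 89 = 315 - 89 = 226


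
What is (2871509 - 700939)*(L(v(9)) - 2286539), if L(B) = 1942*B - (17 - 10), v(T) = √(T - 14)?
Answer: -4963108151220 + 4215246940*I*√5 ≈ -4.9631e+12 + 9.4256e+9*I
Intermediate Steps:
v(T) = √(-14 + T)
L(B) = -7 + 1942*B (L(B) = 1942*B - 1*7 = 1942*B - 7 = -7 + 1942*B)
(2871509 - 700939)*(L(v(9)) - 2286539) = (2871509 - 700939)*((-7 + 1942*√(-14 + 9)) - 2286539) = 2170570*((-7 + 1942*√(-5)) - 2286539) = 2170570*((-7 + 1942*(I*√5)) - 2286539) = 2170570*((-7 + 1942*I*√5) - 2286539) = 2170570*(-2286546 + 1942*I*√5) = -4963108151220 + 4215246940*I*√5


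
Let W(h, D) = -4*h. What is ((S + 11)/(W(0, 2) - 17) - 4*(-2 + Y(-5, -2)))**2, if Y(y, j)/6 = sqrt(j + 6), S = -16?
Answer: 455625/289 ≈ 1576.6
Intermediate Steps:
Y(y, j) = 6*sqrt(6 + j) (Y(y, j) = 6*sqrt(j + 6) = 6*sqrt(6 + j))
((S + 11)/(W(0, 2) - 17) - 4*(-2 + Y(-5, -2)))**2 = ((-16 + 11)/(-4*0 - 17) - 4*(-2 + 6*sqrt(6 - 2)))**2 = (-5/(0 - 17) - 4*(-2 + 6*sqrt(4)))**2 = (-5/(-17) - 4*(-2 + 6*2))**2 = (-5*(-1/17) - 4*(-2 + 12))**2 = (5/17 - 4*10)**2 = (5/17 - 40)**2 = (-675/17)**2 = 455625/289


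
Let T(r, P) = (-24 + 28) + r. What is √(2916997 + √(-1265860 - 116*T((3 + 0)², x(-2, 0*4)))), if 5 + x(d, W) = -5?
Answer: √(2916997 + 2*I*√316842) ≈ 1707.9 + 0.33*I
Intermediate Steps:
x(d, W) = -10 (x(d, W) = -5 - 5 = -10)
T(r, P) = 4 + r
√(2916997 + √(-1265860 - 116*T((3 + 0)², x(-2, 0*4)))) = √(2916997 + √(-1265860 - 116*(4 + (3 + 0)²))) = √(2916997 + √(-1265860 - 116*(4 + 3²))) = √(2916997 + √(-1265860 - 116*(4 + 9))) = √(2916997 + √(-1265860 - 116*13)) = √(2916997 + √(-1265860 - 1508)) = √(2916997 + √(-1267368)) = √(2916997 + 2*I*√316842)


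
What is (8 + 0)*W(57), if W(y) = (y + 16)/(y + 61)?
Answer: 292/59 ≈ 4.9492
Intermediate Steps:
W(y) = (16 + y)/(61 + y)
(8 + 0)*W(57) = (8 + 0)*((16 + 57)/(61 + 57)) = 8*(73/118) = 292/59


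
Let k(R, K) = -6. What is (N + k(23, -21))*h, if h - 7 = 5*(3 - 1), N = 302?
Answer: 5032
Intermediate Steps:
h = 17 (h = 7 + 5*(3 - 1) = 7 + 5*2 = 7 + 10 = 17)
(N + k(23, -21))*h = (302 - 6)*17 = 296*17 = 5032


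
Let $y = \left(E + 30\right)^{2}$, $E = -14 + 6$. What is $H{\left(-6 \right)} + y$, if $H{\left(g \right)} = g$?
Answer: $478$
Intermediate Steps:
$E = -8$
$y = 484$ ($y = \left(-8 + 30\right)^{2} = 22^{2} = 484$)
$H{\left(-6 \right)} + y = -6 + 484 = 478$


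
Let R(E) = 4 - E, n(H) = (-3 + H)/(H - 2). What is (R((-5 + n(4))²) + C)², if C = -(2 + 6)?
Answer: 9409/16 ≈ 588.06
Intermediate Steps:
n(H) = (-3 + H)/(-2 + H)
C = -8 (C = -1*8 = -8)
(R((-5 + n(4))²) + C)² = ((4 - (-5 + (-3 + 4)/(-2 + 4))²) - 8)² = ((4 - (-5 + 1/2)²) - 8)² = ((4 - (-5 + (½)*1)²) - 8)² = ((4 - (-5 + ½)²) - 8)² = ((4 - (-9/2)²) - 8)² = ((4 - 1*81/4) - 8)² = ((4 - 81/4) - 8)² = (-65/4 - 8)² = (-97/4)² = 9409/16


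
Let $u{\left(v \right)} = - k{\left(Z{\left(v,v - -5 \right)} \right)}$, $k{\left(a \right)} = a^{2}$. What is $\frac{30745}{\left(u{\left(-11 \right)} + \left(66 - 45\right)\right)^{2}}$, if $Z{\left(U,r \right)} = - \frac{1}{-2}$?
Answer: $\frac{491920}{6889} \approx 71.407$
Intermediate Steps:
$Z{\left(U,r \right)} = \frac{1}{2}$ ($Z{\left(U,r \right)} = \left(-1\right) \left(- \frac{1}{2}\right) = \frac{1}{2}$)
$u{\left(v \right)} = - \frac{1}{4}$
$\frac{30745}{\left(u{\left(-11 \right)} + \left(66 - 45\right)\right)^{2}} = \frac{30745}{\left(- \frac{1}{4} + \left(66 - 45\right)\right)^{2}} = \frac{30745}{\left(- \frac{1}{4} + 21\right)^{2}} = \frac{30745}{\left(\frac{83}{4}\right)^{2}} = \frac{30745}{\frac{6889}{16}} = 30745 \cdot \frac{16}{6889} = \frac{491920}{6889}$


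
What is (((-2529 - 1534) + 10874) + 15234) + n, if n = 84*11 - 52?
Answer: 22917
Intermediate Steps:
n = 872 (n = 924 - 52 = 872)
(((-2529 - 1534) + 10874) + 15234) + n = (((-2529 - 1534) + 10874) + 15234) + 872 = ((-4063 + 10874) + 15234) + 872 = (6811 + 15234) + 872 = 22045 + 872 = 22917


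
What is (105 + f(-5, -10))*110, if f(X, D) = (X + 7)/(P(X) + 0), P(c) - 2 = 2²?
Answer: 34760/3 ≈ 11587.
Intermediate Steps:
P(c) = 6 (P(c) = 2 + 2² = 2 + 4 = 6)
f(X, D) = 7/6 + X/6 (f(X, D) = (X + 7)/(6 + 0) = (7 + X)/6 = (7 + X)*(⅙) = 7/6 + X/6)
(105 + f(-5, -10))*110 = (105 + (7/6 + (⅙)*(-5)))*110 = (105 + (7/6 - ⅚))*110 = (105 + ⅓)*110 = (316/3)*110 = 34760/3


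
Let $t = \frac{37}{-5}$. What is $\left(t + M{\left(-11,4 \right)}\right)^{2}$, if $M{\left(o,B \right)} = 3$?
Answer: $\frac{484}{25} \approx 19.36$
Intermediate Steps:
$t = - \frac{37}{5}$ ($t = 37 \left(- \frac{1}{5}\right) = - \frac{37}{5} \approx -7.4$)
$\left(t + M{\left(-11,4 \right)}\right)^{2} = \left(- \frac{37}{5} + 3\right)^{2} = \left(- \frac{22}{5}\right)^{2} = \frac{484}{25}$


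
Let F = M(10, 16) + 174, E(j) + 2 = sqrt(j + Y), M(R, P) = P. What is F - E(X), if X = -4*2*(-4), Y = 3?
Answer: 192 - sqrt(35) ≈ 186.08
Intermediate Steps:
X = 32 (X = -8*(-4) = 32)
E(j) = -2 + sqrt(3 + j) (E(j) = -2 + sqrt(j + 3) = -2 + sqrt(3 + j))
F = 190 (F = 16 + 174 = 190)
F - E(X) = 190 - (-2 + sqrt(3 + 32)) = 190 - (-2 + sqrt(35)) = 190 + (2 - sqrt(35)) = 192 - sqrt(35)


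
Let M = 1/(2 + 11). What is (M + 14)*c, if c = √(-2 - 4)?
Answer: 183*I*√6/13 ≈ 34.481*I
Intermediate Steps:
c = I*√6 (c = √(-6) = I*√6 ≈ 2.4495*I)
M = 1/13 ≈ 0.076923
(M + 14)*c = (1/13 + 14)*(I*√6) = 183*(I*√6)/13 = 183*I*√6/13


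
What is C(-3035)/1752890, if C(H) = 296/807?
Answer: 148/707291115 ≈ 2.0925e-7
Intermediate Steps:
C(H) = 296/807 (C(H) = 296*(1/807) = 296/807)
C(-3035)/1752890 = (296/807)/1752890 = (296/807)*(1/1752890) = 148/707291115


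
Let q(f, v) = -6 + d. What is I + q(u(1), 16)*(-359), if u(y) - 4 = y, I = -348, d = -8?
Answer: 4678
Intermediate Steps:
u(y) = 4 + y
q(f, v) = -14 (q(f, v) = -6 - 8 = -14)
I + q(u(1), 16)*(-359) = -348 - 14*(-359) = -348 + 5026 = 4678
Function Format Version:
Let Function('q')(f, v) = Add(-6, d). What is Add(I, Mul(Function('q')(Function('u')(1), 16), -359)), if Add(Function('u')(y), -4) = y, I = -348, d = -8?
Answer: 4678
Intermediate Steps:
Function('u')(y) = Add(4, y)
Function('q')(f, v) = -14 (Function('q')(f, v) = Add(-6, -8) = -14)
Add(I, Mul(Function('q')(Function('u')(1), 16), -359)) = Add(-348, Mul(-14, -359)) = Add(-348, 5026) = 4678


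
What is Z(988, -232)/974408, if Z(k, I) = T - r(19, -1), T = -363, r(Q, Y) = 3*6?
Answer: -381/974408 ≈ -0.00039101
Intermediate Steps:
r(Q, Y) = 18
Z(k, I) = -381 (Z(k, I) = -363 - 1*18 = -363 - 18 = -381)
Z(988, -232)/974408 = -381/974408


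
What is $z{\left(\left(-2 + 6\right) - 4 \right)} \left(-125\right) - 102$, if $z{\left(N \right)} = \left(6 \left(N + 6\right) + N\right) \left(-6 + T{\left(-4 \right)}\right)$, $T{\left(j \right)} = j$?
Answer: $44898$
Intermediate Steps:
$z{\left(N \right)} = -360 - 70 N$ ($z{\left(N \right)} = \left(6 \left(N + 6\right) + N\right) \left(-6 - 4\right) = \left(6 \left(6 + N\right) + N\right) \left(-10\right) = \left(\left(36 + 6 N\right) + N\right) \left(-10\right) = \left(36 + 7 N\right) \left(-10\right) = -360 - 70 N$)
$z{\left(\left(-2 + 6\right) - 4 \right)} \left(-125\right) - 102 = \left(-360 - 70 \left(\left(-2 + 6\right) - 4\right)\right) \left(-125\right) - 102 = \left(-360 - 70 \left(4 - 4\right)\right) \left(-125\right) - 102 = \left(-360 - 0\right) \left(-125\right) - 102 = \left(-360 + 0\right) \left(-125\right) - 102 = \left(-360\right) \left(-125\right) - 102 = 45000 - 102 = 44898$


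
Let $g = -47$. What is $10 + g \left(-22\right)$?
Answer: $1044$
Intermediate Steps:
$10 + g \left(-22\right) = 10 - -1034 = 10 + 1034 = 1044$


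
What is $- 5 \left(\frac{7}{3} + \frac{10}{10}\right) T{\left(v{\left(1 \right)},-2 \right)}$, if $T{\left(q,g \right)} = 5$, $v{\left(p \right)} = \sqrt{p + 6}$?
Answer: $- \frac{250}{3} \approx -83.333$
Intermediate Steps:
$v{\left(p \right)} = \sqrt{6 + p}$
$- 5 \left(\frac{7}{3} + \frac{10}{10}\right) T{\left(v{\left(1 \right)},-2 \right)} = - 5 \left(\frac{7}{3} + \frac{10}{10}\right) 5 = - 5 \left(7 \cdot \frac{1}{3} + 10 \cdot \frac{1}{10}\right) 5 = - 5 \left(\frac{7}{3} + 1\right) 5 = \left(-5\right) \frac{10}{3} \cdot 5 = \left(- \frac{50}{3}\right) 5 = - \frac{250}{3}$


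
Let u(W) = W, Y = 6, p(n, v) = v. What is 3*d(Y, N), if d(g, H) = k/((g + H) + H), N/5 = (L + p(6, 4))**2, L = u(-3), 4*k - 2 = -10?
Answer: -3/8 ≈ -0.37500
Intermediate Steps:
k = -2 (k = 1/2 + (1/4)*(-10) = 1/2 - 5/2 = -2)
L = -3
N = 5 (N = 5*(-3 + 4)**2 = 5*1**2 = 5*1 = 5)
d(g, H) = -2/(g + 2*H) (d(g, H) = -2/((g + H) + H) = -2/((H + g) + H) = -2/(g + 2*H))
3*d(Y, N) = 3*(-2/(6 + 2*5)) = 3*(-2/(6 + 10)) = 3*(-2/16) = 3*(-2*1/16) = 3*(-1/8) = -3/8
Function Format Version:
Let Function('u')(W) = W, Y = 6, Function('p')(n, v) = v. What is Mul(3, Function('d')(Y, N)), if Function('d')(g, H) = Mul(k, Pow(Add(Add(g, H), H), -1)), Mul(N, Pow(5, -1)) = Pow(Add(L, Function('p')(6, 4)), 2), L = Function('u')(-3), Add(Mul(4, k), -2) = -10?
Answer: Rational(-3, 8) ≈ -0.37500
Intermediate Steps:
k = -2 (k = Add(Rational(1, 2), Mul(Rational(1, 4), -10)) = Add(Rational(1, 2), Rational(-5, 2)) = -2)
L = -3
N = 5 (N = Mul(5, Pow(Add(-3, 4), 2)) = Mul(5, Pow(1, 2)) = Mul(5, 1) = 5)
Function('d')(g, H) = Mul(-2, Pow(Add(g, Mul(2, H)), -1)) (Function('d')(g, H) = Mul(-2, Pow(Add(Add(g, H), H), -1)) = Mul(-2, Pow(Add(Add(H, g), H), -1)) = Mul(-2, Pow(Add(g, Mul(2, H)), -1)))
Mul(3, Function('d')(Y, N)) = Mul(3, Mul(-2, Pow(Add(6, Mul(2, 5)), -1))) = Mul(3, Mul(-2, Pow(Add(6, 10), -1))) = Mul(3, Mul(-2, Pow(16, -1))) = Mul(3, Mul(-2, Rational(1, 16))) = Mul(3, Rational(-1, 8)) = Rational(-3, 8)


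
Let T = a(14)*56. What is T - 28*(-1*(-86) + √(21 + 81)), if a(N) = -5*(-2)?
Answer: -1848 - 28*√102 ≈ -2130.8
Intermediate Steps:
a(N) = 10
T = 560 (T = 10*56 = 560)
T - 28*(-1*(-86) + √(21 + 81)) = 560 - 28*(-1*(-86) + √(21 + 81)) = 560 - 28*(86 + √102) = 560 - (2408 + 28*√102) = 560 + (-2408 - 28*√102) = -1848 - 28*√102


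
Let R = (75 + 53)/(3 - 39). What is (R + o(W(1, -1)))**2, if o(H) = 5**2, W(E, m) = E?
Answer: 37249/81 ≈ 459.86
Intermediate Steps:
o(H) = 25
R = -32/9 (R = 128/(-36) = 128*(-1/36) = -32/9 ≈ -3.5556)
(R + o(W(1, -1)))**2 = (-32/9 + 25)**2 = (193/9)**2 = 37249/81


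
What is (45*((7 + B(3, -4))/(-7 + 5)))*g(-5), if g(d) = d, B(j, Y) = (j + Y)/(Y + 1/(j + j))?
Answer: 37575/46 ≈ 816.85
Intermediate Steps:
B(j, Y) = (Y + j)/(Y + 1/(2*j))
(45*((7 + B(3, -4))/(-7 + 5)))*g(-5) = (45*((7 + 2*3*(-4 + 3)/(1 + 2*(-4)*3))/(-7 + 5)))*(-5) = (45*((7 + 2*3*(-1)/(1 - 24))/(-2)))*(-5) = (45*((7 + 2*3*(-1)/(-23))*(-½)))*(-5) = (45*((7 + 2*3*(-1/23)*(-1))*(-½)))*(-5) = (45*((7 + 6/23)*(-½)))*(-5) = (45*((167/23)*(-½)))*(-5) = (45*(-167/46))*(-5) = -7515/46*(-5) = 37575/46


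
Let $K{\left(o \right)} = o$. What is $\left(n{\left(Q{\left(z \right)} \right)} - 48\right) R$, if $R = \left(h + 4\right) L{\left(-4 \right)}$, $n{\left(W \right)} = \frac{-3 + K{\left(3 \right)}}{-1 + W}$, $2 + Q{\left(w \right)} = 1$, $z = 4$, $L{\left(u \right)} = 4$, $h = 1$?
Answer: $-960$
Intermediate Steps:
$Q{\left(w \right)} = -1$ ($Q{\left(w \right)} = -2 + 1 = -1$)
$n{\left(W \right)} = 0$ ($n{\left(W \right)} = \frac{-3 + 3}{-1 + W} = \frac{0}{-1 + W} = 0$)
$R = 20$ ($R = \left(1 + 4\right) 4 = 5 \cdot 4 = 20$)
$\left(n{\left(Q{\left(z \right)} \right)} - 48\right) R = \left(0 - 48\right) 20 = \left(-48\right) 20 = -960$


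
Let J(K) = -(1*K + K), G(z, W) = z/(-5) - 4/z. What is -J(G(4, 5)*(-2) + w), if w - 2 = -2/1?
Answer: 36/5 ≈ 7.2000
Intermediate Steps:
G(z, W) = -4/z - z/5 (G(z, W) = z*(-1/5) - 4/z = -z/5 - 4/z = -4/z - z/5)
w = 0 (w = 2 - 2/1 = 2 - 2*1 = 2 - 2 = 0)
J(K) = -2*K (J(K) = -(K + K) = -2*K)
-J(G(4, 5)*(-2) + w) = -(-2)*((-4/4 - 1/5*4)*(-2) + 0) = -(-2)*((-4*1/4 - 4/5)*(-2) + 0) = -(-2)*((-1 - 4/5)*(-2) + 0) = -(-2)*(-9/5*(-2) + 0) = -(-2)*(18/5 + 0) = -(-2)*18/5 = -1*(-36/5) = 36/5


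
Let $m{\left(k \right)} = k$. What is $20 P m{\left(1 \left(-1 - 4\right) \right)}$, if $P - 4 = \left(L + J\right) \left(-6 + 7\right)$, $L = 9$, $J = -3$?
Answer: $-1000$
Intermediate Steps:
$P = 10$ ($P = 4 + \left(9 - 3\right) \left(-6 + 7\right) = 4 + 6 \cdot 1 = 4 + 6 = 10$)
$20 P m{\left(1 \left(-1 - 4\right) \right)} = 20 \cdot 10 \cdot 1 \left(-1 - 4\right) = 200 \cdot 1 \left(-5\right) = 200 \left(-5\right) = -1000$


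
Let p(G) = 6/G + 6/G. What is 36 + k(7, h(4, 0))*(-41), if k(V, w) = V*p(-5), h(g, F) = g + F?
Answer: 3624/5 ≈ 724.80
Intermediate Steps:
h(g, F) = F + g
p(G) = 12/G
k(V, w) = -12*V/5 (k(V, w) = V*(12/(-5)) = V*(12*(-1/5)) = V*(-12/5) = -12*V/5)
36 + k(7, h(4, 0))*(-41) = 36 - 12/5*7*(-41) = 36 - 84/5*(-41) = 36 + 3444/5 = 3624/5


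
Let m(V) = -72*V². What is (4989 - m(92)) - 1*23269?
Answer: 591128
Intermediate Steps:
(4989 - m(92)) - 1*23269 = (4989 - (-72)*92²) - 1*23269 = (4989 - (-72)*8464) - 23269 = (4989 - 1*(-609408)) - 23269 = (4989 + 609408) - 23269 = 614397 - 23269 = 591128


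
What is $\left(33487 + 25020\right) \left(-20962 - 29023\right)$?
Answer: $-2924472395$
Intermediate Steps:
$\left(33487 + 25020\right) \left(-20962 - 29023\right) = 58507 \left(-49985\right) = -2924472395$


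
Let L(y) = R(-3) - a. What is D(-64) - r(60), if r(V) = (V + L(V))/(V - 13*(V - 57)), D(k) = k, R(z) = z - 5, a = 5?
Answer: -1391/21 ≈ -66.238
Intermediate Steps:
R(z) = -5 + z
L(y) = -13 (L(y) = (-5 - 3) - 1*5 = -8 - 5 = -13)
r(V) = (-13 + V)/(741 - 12*V) (r(V) = (V - 13)/(V - 13*(V - 57)) = (-13 + V)/(V - 13*(-57 + V)) = (-13 + V)/(V + (741 - 13*V)) = (-13 + V)/(741 - 12*V))
D(-64) - r(60) = -64 - (13 - 1*60)/(3*(-247 + 4*60)) = -64 - (13 - 60)/(3*(-247 + 240)) = -64 - (-47)/(3*(-7)) = -64 - (-1)*(-47)/(3*7) = -64 - 1*47/21 = -64 - 47/21 = -1391/21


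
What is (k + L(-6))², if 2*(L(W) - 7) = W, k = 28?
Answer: 1024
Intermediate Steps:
L(W) = 7 + W/2
(k + L(-6))² = (28 + (7 + (½)*(-6)))² = (28 + (7 - 3))² = (28 + 4)² = 32² = 1024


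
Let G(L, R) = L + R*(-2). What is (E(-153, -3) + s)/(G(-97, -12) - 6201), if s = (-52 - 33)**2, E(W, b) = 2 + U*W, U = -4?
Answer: -7839/6274 ≈ -1.2494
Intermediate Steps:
E(W, b) = 2 - 4*W
G(L, R) = L - 2*R
s = 7225 (s = (-85)**2 = 7225)
(E(-153, -3) + s)/(G(-97, -12) - 6201) = ((2 - 4*(-153)) + 7225)/((-97 - 2*(-12)) - 6201) = ((2 + 612) + 7225)/((-97 + 24) - 6201) = (614 + 7225)/(-73 - 6201) = 7839/(-6274) = 7839*(-1/6274) = -7839/6274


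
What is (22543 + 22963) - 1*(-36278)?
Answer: 81784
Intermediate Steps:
(22543 + 22963) - 1*(-36278) = 45506 + 36278 = 81784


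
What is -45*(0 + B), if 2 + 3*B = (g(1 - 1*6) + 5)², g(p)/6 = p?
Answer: -9345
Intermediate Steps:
g(p) = 6*p
B = 623/3 (B = -⅔ + (6*(1 - 1*6) + 5)²/3 = -⅔ + (6*(1 - 6) + 5)²/3 = -⅔ + (6*(-5) + 5)²/3 = -⅔ + (-30 + 5)²/3 = -⅔ + (⅓)*(-25)² = -⅔ + (⅓)*625 = -⅔ + 625/3 = 623/3 ≈ 207.67)
-45*(0 + B) = -45*(0 + 623/3) = -45*623/3 = -9345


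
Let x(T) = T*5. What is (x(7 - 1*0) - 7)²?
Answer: 784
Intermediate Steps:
x(T) = 5*T
(x(7 - 1*0) - 7)² = (5*(7 - 1*0) - 7)² = (5*(7 + 0) - 7)² = (5*7 - 7)² = (35 - 7)² = 28² = 784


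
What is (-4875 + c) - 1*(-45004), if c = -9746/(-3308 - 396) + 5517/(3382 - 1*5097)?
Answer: 127455066931/3176180 ≈ 40128.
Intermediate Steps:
c = -1860289/3176180 (c = -9746/(-3704) + 5517/(3382 - 5097) = -9746*(-1/3704) + 5517/(-1715) = 4873/1852 + 5517*(-1/1715) = 4873/1852 - 5517/1715 = -1860289/3176180 ≈ -0.58570)
(-4875 + c) - 1*(-45004) = (-4875 - 1860289/3176180) - 1*(-45004) = -15485737789/3176180 + 45004 = 127455066931/3176180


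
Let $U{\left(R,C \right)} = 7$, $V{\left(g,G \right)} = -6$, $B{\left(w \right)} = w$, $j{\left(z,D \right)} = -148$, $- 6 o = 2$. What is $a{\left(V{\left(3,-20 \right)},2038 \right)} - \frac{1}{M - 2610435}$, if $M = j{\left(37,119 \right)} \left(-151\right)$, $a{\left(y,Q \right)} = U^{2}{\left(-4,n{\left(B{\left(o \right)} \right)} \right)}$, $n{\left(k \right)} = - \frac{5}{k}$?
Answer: $\frac{126816264}{2588087} \approx 49.0$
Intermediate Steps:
$o = - \frac{1}{3}$ ($o = \left(- \frac{1}{6}\right) 2 = - \frac{1}{3} \approx -0.33333$)
$a{\left(y,Q \right)} = 49$ ($a{\left(y,Q \right)} = 7^{2} = 49$)
$M = 22348$ ($M = \left(-148\right) \left(-151\right) = 22348$)
$a{\left(V{\left(3,-20 \right)},2038 \right)} - \frac{1}{M - 2610435} = 49 - \frac{1}{22348 - 2610435} = 49 - \frac{1}{-2588087} = 49 - - \frac{1}{2588087} = 49 + \frac{1}{2588087} = \frac{126816264}{2588087}$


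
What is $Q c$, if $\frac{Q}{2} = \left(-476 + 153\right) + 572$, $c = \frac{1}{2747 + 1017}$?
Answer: $\frac{249}{1882} \approx 0.13231$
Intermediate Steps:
$c = \frac{1}{3764} \approx 0.00026567$
$Q = 498$ ($Q = 2 \left(\left(-476 + 153\right) + 572\right) = 2 \left(-323 + 572\right) = 2 \cdot 249 = 498$)
$Q c = 498 \cdot \frac{1}{3764} = \frac{249}{1882}$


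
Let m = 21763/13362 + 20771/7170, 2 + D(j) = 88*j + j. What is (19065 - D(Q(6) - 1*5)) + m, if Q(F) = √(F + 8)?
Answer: 51938646647/2661265 - 89*√14 ≈ 19184.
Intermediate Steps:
Q(F) = √(8 + F)
D(j) = -2 + 89*j (D(j) = -2 + (88*j + j) = -2 + 89*j)
m = 12043967/2661265 (m = 21763*(1/13362) + 20771*(1/7170) = 21763/13362 + 20771/7170 = 12043967/2661265 ≈ 4.5257)
(19065 - D(Q(6) - 1*5)) + m = (19065 - (-2 + 89*(√(8 + 6) - 1*5))) + 12043967/2661265 = (19065 - (-2 + 89*(√14 - 5))) + 12043967/2661265 = (19065 - (-2 + 89*(-5 + √14))) + 12043967/2661265 = (19065 - (-2 + (-445 + 89*√14))) + 12043967/2661265 = (19065 - (-447 + 89*√14)) + 12043967/2661265 = (19065 + (447 - 89*√14)) + 12043967/2661265 = (19512 - 89*√14) + 12043967/2661265 = 51938646647/2661265 - 89*√14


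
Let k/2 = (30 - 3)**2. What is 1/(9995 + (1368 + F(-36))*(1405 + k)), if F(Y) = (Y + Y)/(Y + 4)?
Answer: 4/15732083 ≈ 2.5426e-7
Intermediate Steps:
F(Y) = 2*Y/(4 + Y) (F(Y) = (2*Y)/(4 + Y) = 2*Y/(4 + Y))
k = 1458 (k = 2*(30 - 3)**2 = 2*27**2 = 2*729 = 1458)
1/(9995 + (1368 + F(-36))*(1405 + k)) = 1/(9995 + (1368 + 2*(-36)/(4 - 36))*(1405 + 1458)) = 1/(9995 + (1368 + 2*(-36)/(-32))*2863) = 1/(9995 + (1368 + 2*(-36)*(-1/32))*2863) = 1/(9995 + (1368 + 9/4)*2863) = 1/(9995 + (5481/4)*2863) = 1/(9995 + 15692103/4) = 1/(15732083/4) = 4/15732083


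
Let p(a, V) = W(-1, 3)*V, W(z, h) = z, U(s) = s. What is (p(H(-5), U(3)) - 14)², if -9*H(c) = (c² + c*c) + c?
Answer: 289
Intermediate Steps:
H(c) = -2*c²/9 - c/9 (H(c) = -((c² + c*c) + c)/9 = -((c² + c²) + c)/9 = -(2*c² + c)/9 = -(c + 2*c²)/9 = -2*c²/9 - c/9)
p(a, V) = -V
(p(H(-5), U(3)) - 14)² = (-1*3 - 14)² = (-3 - 14)² = (-17)² = 289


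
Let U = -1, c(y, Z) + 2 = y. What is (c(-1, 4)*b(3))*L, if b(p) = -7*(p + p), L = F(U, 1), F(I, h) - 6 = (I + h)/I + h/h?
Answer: 882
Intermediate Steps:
c(y, Z) = -2 + y
F(I, h) = 7 + (I + h)/I (F(I, h) = 6 + ((I + h)/I + h/h) = 6 + ((I + h)/I + 1) = 6 + (1 + (I + h)/I) = 7 + (I + h)/I)
L = 7 (L = 8 + 1/(-1) = 8 + 1*(-1) = 8 - 1 = 7)
b(p) = -14*p
(c(-1, 4)*b(3))*L = ((-2 - 1)*(-14*3))*7 = -3*(-42)*7 = 126*7 = 882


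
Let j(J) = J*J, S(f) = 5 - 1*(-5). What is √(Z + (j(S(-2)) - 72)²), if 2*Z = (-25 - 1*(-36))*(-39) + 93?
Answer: 2*√154 ≈ 24.819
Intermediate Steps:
S(f) = 10 (S(f) = 5 + 5 = 10)
Z = -168 (Z = ((-25 - 1*(-36))*(-39) + 93)/2 = ((-25 + 36)*(-39) + 93)/2 = (11*(-39) + 93)/2 = (-429 + 93)/2 = (½)*(-336) = -168)
j(J) = J²
√(Z + (j(S(-2)) - 72)²) = √(-168 + (10² - 72)²) = √(-168 + (100 - 72)²) = √(-168 + 28²) = √(-168 + 784) = √616 = 2*√154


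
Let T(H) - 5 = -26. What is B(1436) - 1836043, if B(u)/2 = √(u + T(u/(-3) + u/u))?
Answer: -1836043 + 2*√1415 ≈ -1.8360e+6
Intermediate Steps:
T(H) = -21 (T(H) = 5 - 26 = -21)
B(u) = 2*√(-21 + u) (B(u) = 2*√(u - 21) = 2*√(-21 + u))
B(1436) - 1836043 = 2*√(-21 + 1436) - 1836043 = 2*√1415 - 1836043 = -1836043 + 2*√1415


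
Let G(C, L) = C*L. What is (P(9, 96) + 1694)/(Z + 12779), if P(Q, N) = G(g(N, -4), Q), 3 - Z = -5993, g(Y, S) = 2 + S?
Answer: 1676/18775 ≈ 0.089268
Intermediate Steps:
Z = 5996 (Z = 3 - 1*(-5993) = 3 + 5993 = 5996)
P(Q, N) = -2*Q (P(Q, N) = (2 - 4)*Q = -2*Q)
(P(9, 96) + 1694)/(Z + 12779) = (-2*9 + 1694)/(5996 + 12779) = (-18 + 1694)/18775 = 1676*(1/18775) = 1676/18775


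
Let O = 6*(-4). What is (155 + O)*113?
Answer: 14803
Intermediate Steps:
O = -24
(155 + O)*113 = (155 - 24)*113 = 131*113 = 14803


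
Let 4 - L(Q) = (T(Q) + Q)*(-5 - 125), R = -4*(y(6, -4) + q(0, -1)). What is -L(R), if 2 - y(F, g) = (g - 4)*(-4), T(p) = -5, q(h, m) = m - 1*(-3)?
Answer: -13914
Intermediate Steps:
q(h, m) = 3 + m (q(h, m) = m + 3 = 3 + m)
y(F, g) = -14 + 4*g (y(F, g) = 2 - (g - 4)*(-4) = 2 - (-4 + g)*(-4) = 2 - (16 - 4*g) = 2 + (-16 + 4*g) = -14 + 4*g)
R = 112 (R = -4*((-14 + 4*(-4)) + (3 - 1)) = -4*((-14 - 16) + 2) = -4*(-30 + 2) = -4*(-28) = 112)
L(Q) = -646 + 130*Q (L(Q) = 4 - (-5 + Q)*(-5 - 125) = 4 - (-5 + Q)*(-130) = 4 - (650 - 130*Q) = 4 + (-650 + 130*Q) = -646 + 130*Q)
-L(R) = -(-646 + 130*112) = -(-646 + 14560) = -1*13914 = -13914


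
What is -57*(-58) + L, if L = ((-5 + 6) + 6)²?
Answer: 3355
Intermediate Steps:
L = 49 (L = (1 + 6)² = 7² = 49)
-57*(-58) + L = -57*(-58) + 49 = 3306 + 49 = 3355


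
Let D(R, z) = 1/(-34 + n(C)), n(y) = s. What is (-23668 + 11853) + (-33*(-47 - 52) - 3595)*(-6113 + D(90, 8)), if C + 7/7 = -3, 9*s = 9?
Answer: 65777545/33 ≈ 1.9933e+6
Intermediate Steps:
s = 1 (s = (⅑)*9 = 1)
C = -4 (C = -1 - 3 = -4)
n(y) = 1
D(R, z) = -1/33 (D(R, z) = 1/(-34 + 1) = 1/(-33) = -1/33)
(-23668 + 11853) + (-33*(-47 - 52) - 3595)*(-6113 + D(90, 8)) = (-23668 + 11853) + (-33*(-47 - 52) - 3595)*(-6113 - 1/33) = -11815 + (-33*(-99) - 3595)*(-201730/33) = -11815 + (3267 - 3595)*(-201730/33) = -11815 - 328*(-201730/33) = -11815 + 66167440/33 = 65777545/33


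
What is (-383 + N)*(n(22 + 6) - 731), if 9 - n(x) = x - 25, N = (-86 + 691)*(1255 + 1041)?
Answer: -1006805325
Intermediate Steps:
N = 1389080 (N = 605*2296 = 1389080)
n(x) = 34 - x (n(x) = 9 - (x - 25) = 9 - (-25 + x) = 9 + (25 - x) = 34 - x)
(-383 + N)*(n(22 + 6) - 731) = (-383 + 1389080)*((34 - (22 + 6)) - 731) = 1388697*((34 - 1*28) - 731) = 1388697*((34 - 28) - 731) = 1388697*(6 - 731) = 1388697*(-725) = -1006805325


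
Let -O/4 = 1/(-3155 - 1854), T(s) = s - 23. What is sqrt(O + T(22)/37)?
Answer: I*sqrt(900903713)/185333 ≈ 0.16195*I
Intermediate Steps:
T(s) = -23 + s
O = 4/5009 (O = -4/(-3155 - 1854) = -4/(-5009) = -4*(-1/5009) = 4/5009 ≈ 0.00079856)
sqrt(O + T(22)/37) = sqrt(4/5009 + (-23 + 22)/37) = sqrt(4/5009 - 1*1/37) = sqrt(4/5009 - 1/37) = sqrt(-4861/185333) = I*sqrt(900903713)/185333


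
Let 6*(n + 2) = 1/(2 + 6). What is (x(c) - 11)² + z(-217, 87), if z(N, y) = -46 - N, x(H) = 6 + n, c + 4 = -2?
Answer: 506209/2304 ≈ 219.71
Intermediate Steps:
n = -95/48 (n = -2 + 1/(6*(2 + 6)) = -2 + (⅙)/8 = -2 + (⅙)*(⅛) = -2 + 1/48 = -95/48 ≈ -1.9792)
c = -6 (c = -4 - 2 = -6)
x(H) = 193/48 (x(H) = 6 - 95/48 = 193/48)
(x(c) - 11)² + z(-217, 87) = (193/48 - 11)² + (-46 - 1*(-217)) = (-335/48)² + (-46 + 217) = 112225/2304 + 171 = 506209/2304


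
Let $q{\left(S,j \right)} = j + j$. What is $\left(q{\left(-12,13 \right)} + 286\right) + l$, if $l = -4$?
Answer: $308$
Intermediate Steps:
$q{\left(S,j \right)} = 2 j$
$\left(q{\left(-12,13 \right)} + 286\right) + l = \left(2 \cdot 13 + 286\right) - 4 = \left(26 + 286\right) - 4 = 312 - 4 = 308$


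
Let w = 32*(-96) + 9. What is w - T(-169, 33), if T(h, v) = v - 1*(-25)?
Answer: -3121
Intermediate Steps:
T(h, v) = 25 + v (T(h, v) = v + 25 = 25 + v)
w = -3063 (w = -3072 + 9 = -3063)
w - T(-169, 33) = -3063 - (25 + 33) = -3063 - 1*58 = -3063 - 58 = -3121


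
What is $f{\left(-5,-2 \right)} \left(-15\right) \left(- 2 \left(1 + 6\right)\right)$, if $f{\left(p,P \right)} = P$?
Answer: $-420$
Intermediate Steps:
$f{\left(-5,-2 \right)} \left(-15\right) \left(- 2 \left(1 + 6\right)\right) = \left(-2\right) \left(-15\right) \left(- 2 \left(1 + 6\right)\right) = 30 \left(\left(-2\right) 7\right) = 30 \left(-14\right) = -420$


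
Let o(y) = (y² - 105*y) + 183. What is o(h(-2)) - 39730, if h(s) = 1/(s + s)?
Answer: -632331/16 ≈ -39521.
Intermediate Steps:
h(s) = 1/(2*s)
o(y) = 183 + y² - 105*y
o(h(-2)) - 39730 = (183 + ((½)/(-2))² - 105/(2*(-2))) - 39730 = (183 + ((½)*(-½))² - 105*(-1)/(2*2)) - 39730 = (183 + (-¼)² - 105*(-¼)) - 39730 = (183 + 1/16 + 105/4) - 39730 = 3349/16 - 39730 = -632331/16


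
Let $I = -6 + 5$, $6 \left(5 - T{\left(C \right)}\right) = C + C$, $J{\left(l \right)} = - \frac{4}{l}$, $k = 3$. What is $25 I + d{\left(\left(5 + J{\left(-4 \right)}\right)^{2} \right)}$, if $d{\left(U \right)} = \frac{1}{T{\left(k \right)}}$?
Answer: $- \frac{99}{4} \approx -24.75$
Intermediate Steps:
$T{\left(C \right)} = 5 - \frac{C}{3}$ ($T{\left(C \right)} = 5 - \frac{C + C}{6} = 5 - \frac{2 C}{6} = 5 - \frac{C}{3}$)
$d{\left(U \right)} = \frac{1}{4}$ ($d{\left(U \right)} = \frac{1}{5 - 1} = \frac{1}{4}$)
$I = -1$
$25 I + d{\left(\left(5 + J{\left(-4 \right)}\right)^{2} \right)} = 25 \left(-1\right) + \frac{1}{4} = -25 + \frac{1}{4} = - \frac{99}{4}$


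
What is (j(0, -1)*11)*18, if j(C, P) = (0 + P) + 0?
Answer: -198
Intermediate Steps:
j(C, P) = P (j(C, P) = P + 0 = P)
(j(0, -1)*11)*18 = -1*11*18 = -11*18 = -198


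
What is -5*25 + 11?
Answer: -114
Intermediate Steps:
-5*25 + 11 = -125 + 11 = -114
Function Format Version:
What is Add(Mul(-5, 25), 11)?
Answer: -114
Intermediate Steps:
Add(Mul(-5, 25), 11) = Add(-125, 11) = -114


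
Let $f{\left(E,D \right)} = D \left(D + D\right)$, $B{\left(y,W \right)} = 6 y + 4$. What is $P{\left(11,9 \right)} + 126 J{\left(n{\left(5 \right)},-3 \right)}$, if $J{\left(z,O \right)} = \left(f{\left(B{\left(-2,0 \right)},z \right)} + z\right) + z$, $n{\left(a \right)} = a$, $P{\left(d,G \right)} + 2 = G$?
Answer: $7567$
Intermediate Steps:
$P{\left(d,G \right)} = -2 + G$
$B{\left(y,W \right)} = 4 + 6 y$
$f{\left(E,D \right)} = 2 D^{2}$ ($f{\left(E,D \right)} = D 2 D = 2 D^{2}$)
$J{\left(z,O \right)} = 2 z + 2 z^{2}$ ($J{\left(z,O \right)} = \left(2 z^{2} + z\right) + z = \left(z + 2 z^{2}\right) + z = 2 z + 2 z^{2}$)
$P{\left(11,9 \right)} + 126 J{\left(n{\left(5 \right)},-3 \right)} = \left(-2 + 9\right) + 126 \cdot 2 \cdot 5 \left(1 + 5\right) = 7 + 126 \cdot 2 \cdot 5 \cdot 6 = 7 + 126 \cdot 60 = 7 + 7560 = 7567$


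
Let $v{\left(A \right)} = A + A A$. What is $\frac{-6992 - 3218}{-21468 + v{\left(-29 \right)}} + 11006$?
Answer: $\frac{113675073}{10328} \approx 11007.0$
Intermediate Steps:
$v{\left(A \right)} = A + A^{2}$
$\frac{-6992 - 3218}{-21468 + v{\left(-29 \right)}} + 11006 = \frac{-6992 - 3218}{-21468 - 29 \left(1 - 29\right)} + 11006 = - \frac{10210}{-21468 - -812} + 11006 = - \frac{10210}{-21468 + 812} + 11006 = - \frac{10210}{-20656} + 11006 = \left(-10210\right) \left(- \frac{1}{20656}\right) + 11006 = \frac{5105}{10328} + 11006 = \frac{113675073}{10328}$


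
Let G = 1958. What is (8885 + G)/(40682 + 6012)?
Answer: 10843/46694 ≈ 0.23221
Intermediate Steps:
(8885 + G)/(40682 + 6012) = (8885 + 1958)/(40682 + 6012) = 10843/46694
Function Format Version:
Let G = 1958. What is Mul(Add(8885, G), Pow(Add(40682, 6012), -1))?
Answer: Rational(10843, 46694) ≈ 0.23221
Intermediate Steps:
Mul(Add(8885, G), Pow(Add(40682, 6012), -1)) = Mul(Add(8885, 1958), Pow(Add(40682, 6012), -1)) = Mul(10843, Pow(46694, -1)) = Mul(10843, Rational(1, 46694)) = Rational(10843, 46694)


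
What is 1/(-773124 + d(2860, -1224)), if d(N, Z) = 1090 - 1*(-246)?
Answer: -1/771788 ≈ -1.2957e-6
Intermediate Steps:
d(N, Z) = 1336 (d(N, Z) = 1090 + 246 = 1336)
1/(-773124 + d(2860, -1224)) = 1/(-773124 + 1336) = 1/(-771788) = -1/771788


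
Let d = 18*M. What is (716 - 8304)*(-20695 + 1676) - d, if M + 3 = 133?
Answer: 144313832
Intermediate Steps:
M = 130 (M = -3 + 133 = 130)
d = 2340 (d = 18*130 = 2340)
(716 - 8304)*(-20695 + 1676) - d = (716 - 8304)*(-20695 + 1676) - 1*2340 = -7588*(-19019) - 2340 = 144316172 - 2340 = 144313832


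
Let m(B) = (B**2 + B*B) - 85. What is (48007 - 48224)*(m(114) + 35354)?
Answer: -13293637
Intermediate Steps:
m(B) = -85 + 2*B**2 (m(B) = (B**2 + B**2) - 85 = 2*B**2 - 85 = -85 + 2*B**2)
(48007 - 48224)*(m(114) + 35354) = (48007 - 48224)*((-85 + 2*114**2) + 35354) = -217*((-85 + 2*12996) + 35354) = -217*((-85 + 25992) + 35354) = -217*(25907 + 35354) = -217*61261 = -13293637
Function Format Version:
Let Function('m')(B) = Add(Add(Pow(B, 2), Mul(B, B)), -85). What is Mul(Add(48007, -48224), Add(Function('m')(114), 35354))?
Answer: -13293637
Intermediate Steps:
Function('m')(B) = Add(-85, Mul(2, Pow(B, 2))) (Function('m')(B) = Add(Add(Pow(B, 2), Pow(B, 2)), -85) = Add(Mul(2, Pow(B, 2)), -85) = Add(-85, Mul(2, Pow(B, 2))))
Mul(Add(48007, -48224), Add(Function('m')(114), 35354)) = Mul(Add(48007, -48224), Add(Add(-85, Mul(2, Pow(114, 2))), 35354)) = Mul(-217, Add(Add(-85, Mul(2, 12996)), 35354)) = Mul(-217, Add(Add(-85, 25992), 35354)) = Mul(-217, Add(25907, 35354)) = Mul(-217, 61261) = -13293637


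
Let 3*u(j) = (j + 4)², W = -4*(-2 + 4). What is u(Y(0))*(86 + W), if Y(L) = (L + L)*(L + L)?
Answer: 416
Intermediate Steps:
Y(L) = 4*L² (Y(L) = (2*L)*(2*L) = 4*L²)
W = -8 (W = -4*2 = -8)
u(j) = (4 + j)²/3 (u(j) = (j + 4)²/3 = (4 + j)²/3)
u(Y(0))*(86 + W) = ((4 + 4*0²)²/3)*(86 - 8) = ((4 + 4*0)²/3)*78 = ((4 + 0)²/3)*78 = ((⅓)*4²)*78 = ((⅓)*16)*78 = (16/3)*78 = 416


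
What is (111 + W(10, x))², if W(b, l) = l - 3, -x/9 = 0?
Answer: 11664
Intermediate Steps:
x = 0 (x = -9*0 = 0)
W(b, l) = -3 + l
(111 + W(10, x))² = (111 + (-3 + 0))² = (111 - 3)² = 108² = 11664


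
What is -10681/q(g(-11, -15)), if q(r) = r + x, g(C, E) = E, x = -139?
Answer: 971/14 ≈ 69.357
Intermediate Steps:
q(r) = -139 + r (q(r) = r - 139 = -139 + r)
-10681/q(g(-11, -15)) = -10681/(-139 - 15) = -10681/(-154) = -10681*(-1/154) = 971/14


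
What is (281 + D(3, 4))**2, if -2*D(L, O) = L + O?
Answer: 308025/4 ≈ 77006.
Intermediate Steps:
D(L, O) = -L/2 - O/2 (D(L, O) = -(L + O)/2 = -L/2 - O/2)
(281 + D(3, 4))**2 = (281 + (-1/2*3 - 1/2*4))**2 = (281 + (-3/2 - 2))**2 = (281 - 7/2)**2 = (555/2)**2 = 308025/4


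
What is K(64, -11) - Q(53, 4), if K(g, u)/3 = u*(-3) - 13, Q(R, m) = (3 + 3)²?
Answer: 24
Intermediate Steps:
Q(R, m) = 36 (Q(R, m) = 6² = 36)
K(g, u) = -39 - 9*u (K(g, u) = 3*(u*(-3) - 13) = 3*(-3*u - 13) = 3*(-13 - 3*u) = -39 - 9*u)
K(64, -11) - Q(53, 4) = (-39 - 9*(-11)) - 1*36 = (-39 + 99) - 36 = 60 - 36 = 24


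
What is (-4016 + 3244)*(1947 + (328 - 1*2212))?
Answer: -48636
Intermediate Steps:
(-4016 + 3244)*(1947 + (328 - 1*2212)) = -772*(1947 + (328 - 2212)) = -772*(1947 - 1884) = -772*63 = -48636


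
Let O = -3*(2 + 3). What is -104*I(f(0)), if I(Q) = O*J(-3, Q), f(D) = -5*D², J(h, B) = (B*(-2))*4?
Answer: 0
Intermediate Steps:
J(h, B) = -8*B (J(h, B) = -2*B*4 = -8*B)
O = -15 (O = -3*5 = -15)
I(Q) = 120*Q (I(Q) = -(-120)*Q = 120*Q)
-104*I(f(0)) = -12480*(-5*0²) = -12480*(-5*0) = -12480*0 = -104*0 = 0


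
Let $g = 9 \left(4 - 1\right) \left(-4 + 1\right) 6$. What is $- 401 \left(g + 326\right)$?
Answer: $64160$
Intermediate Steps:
$g = -486$ ($g = 9 \cdot 3 \left(-3\right) 6 = 9 \left(-9\right) 6 = \left(-81\right) 6 = -486$)
$- 401 \left(g + 326\right) = - 401 \left(-486 + 326\right) = \left(-401\right) \left(-160\right) = 64160$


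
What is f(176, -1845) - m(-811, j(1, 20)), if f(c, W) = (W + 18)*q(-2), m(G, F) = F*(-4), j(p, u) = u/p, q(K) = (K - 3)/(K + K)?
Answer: -8815/4 ≈ -2203.8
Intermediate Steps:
q(K) = (-3 + K)/(2*K) (q(K) = (-3 + K)/((2*K)) = (-3 + K)*(1/(2*K)) = (-3 + K)/(2*K))
m(G, F) = -4*F
f(c, W) = 45/2 + 5*W/4 (f(c, W) = (W + 18)*((1/2)*(-3 - 2)/(-2)) = (18 + W)*((1/2)*(-1/2)*(-5)) = (18 + W)*(5/4) = 45/2 + 5*W/4)
f(176, -1845) - m(-811, j(1, 20)) = (45/2 + (5/4)*(-1845)) - (-4)*20/1 = (45/2 - 9225/4) - (-4)*20*1 = -9135/4 - (-4)*20 = -9135/4 - 1*(-80) = -9135/4 + 80 = -8815/4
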